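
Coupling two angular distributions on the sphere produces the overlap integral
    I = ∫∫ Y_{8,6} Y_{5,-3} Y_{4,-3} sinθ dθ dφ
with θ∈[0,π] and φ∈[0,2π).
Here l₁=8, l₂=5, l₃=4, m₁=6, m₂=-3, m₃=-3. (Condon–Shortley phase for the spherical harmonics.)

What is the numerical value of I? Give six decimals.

Σlᵢ=17 odd — θ-integrand is odd under cosθ→−cosθ; I=0

0.000000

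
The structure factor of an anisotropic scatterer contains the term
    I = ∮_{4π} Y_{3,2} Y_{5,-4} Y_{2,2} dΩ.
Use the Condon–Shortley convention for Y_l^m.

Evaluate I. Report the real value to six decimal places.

Rules hold: Σm=0, L=10 even, 2≤2≤8.
N = 7·11·5 = 385
Δ = 6!·0!·4!/11! = 1/2310
Racah Σ t=3..3: t=3:−1/144 = -1/144
⇒ 3j(3 5 2; 0 0 0)² = 10/231, sgn -1
Racah Σ t=1..1: t=1:−1/2880 = -1/2880
⇒ 3j(3 5 2; 2 -4 2)² = 3/55, sgn -1
4πI² = N·(3j₀)²·(3jₘ)² = 10/11
I = +1·√(0.909091/4π) = 0.26896683

0.268967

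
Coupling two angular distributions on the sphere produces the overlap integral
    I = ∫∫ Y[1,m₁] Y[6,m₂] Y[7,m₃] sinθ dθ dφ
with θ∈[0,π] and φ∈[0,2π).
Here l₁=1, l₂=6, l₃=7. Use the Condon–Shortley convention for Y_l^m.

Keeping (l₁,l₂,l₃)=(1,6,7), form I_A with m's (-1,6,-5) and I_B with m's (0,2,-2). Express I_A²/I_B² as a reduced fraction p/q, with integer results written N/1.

1/45

Shared (l₁,l₂,l₃)=(1,6,7): N and (l;000)² cancel in I_A²/I_B².
A: Δ = 0!·2!·12!/15! = 1/1365; Racah Σ t=0..0: t=0:+1/958003200 = 1/958003200; ⇒ 3j(1 6 7; -1 6 -5)² = 1/1365, sgn +1
B: Δ = 0!·2!·12!/15! = 1/1365; Racah Σ t=0..0: t=0:+1/967680 = 1/967680; ⇒ 3j(1 6 7; 0 2 -2)² = 3/91, sgn -1
I_A²/I_B² = (1/1365)/(3/91) = 1/45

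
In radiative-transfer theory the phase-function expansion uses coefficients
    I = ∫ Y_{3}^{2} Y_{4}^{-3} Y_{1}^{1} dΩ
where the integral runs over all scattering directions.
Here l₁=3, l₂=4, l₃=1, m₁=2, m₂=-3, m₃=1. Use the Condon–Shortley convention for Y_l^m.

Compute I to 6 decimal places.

-0.282095

Checks pass: Σm=0; 8 even; l₃=1∈[1,7].
(2·3+1)(2·4+1)(2·1+1) = 189
Δ: 6! 0! 2! / 9! → 1/252
sum: t=3:−1/36 = -1/36
3j²(3 4 1; 0 0 0) = Δ·Π!·Σ² = 4/63  (sign +1)
sum: t=1:−1/240 = -1/240
3j²(3 4 1; 2 -3 1) = Δ·Π!·Σ² = 1/12  (sign -1)
combine: 4πI² = 189·4/63·1/12 = 1/1
take √, sign -1: I = -0.28209479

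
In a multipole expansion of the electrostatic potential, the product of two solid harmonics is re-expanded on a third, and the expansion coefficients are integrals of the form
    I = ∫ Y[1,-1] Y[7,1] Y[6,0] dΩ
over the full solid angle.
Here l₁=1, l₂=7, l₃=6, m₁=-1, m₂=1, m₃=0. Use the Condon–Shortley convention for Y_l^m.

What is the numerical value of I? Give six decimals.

Rules hold: Σm=0, L=14 even, 6≤6≤8.
N = 3·15·13 = 585
Δ = 2!·0!·12!/15! = 1/1365
Racah Σ t=1..1: t=1:−1/518400 = -1/518400
⇒ 3j(1 7 6; 0 0 0)² = 7/195, sgn -1
Racah Σ t=2..2: t=2:+1/1036800 = 1/1036800
⇒ 3j(1 7 6; -1 1 0)² = 4/195, sgn +1
4πI² = N·(3j₀)²·(3jₘ)² = 28/65
I = -1·√(0.430769/4π) = -0.18514731

-0.185147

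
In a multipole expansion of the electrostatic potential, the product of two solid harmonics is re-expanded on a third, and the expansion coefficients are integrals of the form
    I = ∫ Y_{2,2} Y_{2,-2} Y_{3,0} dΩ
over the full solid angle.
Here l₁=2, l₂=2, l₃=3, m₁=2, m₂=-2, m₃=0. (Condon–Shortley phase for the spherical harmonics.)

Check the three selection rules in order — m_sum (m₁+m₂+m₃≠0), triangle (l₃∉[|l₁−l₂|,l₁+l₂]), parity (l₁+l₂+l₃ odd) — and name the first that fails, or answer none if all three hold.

parity

m₁+m₂+m₃ = 2 − 2 + 0 = 0  ✓
triangle: |2−2|=0 ≤ l₃=3 ≤ 2+2=4  ✓
parity: l₁+l₂+l₃ = 7 is odd  ✗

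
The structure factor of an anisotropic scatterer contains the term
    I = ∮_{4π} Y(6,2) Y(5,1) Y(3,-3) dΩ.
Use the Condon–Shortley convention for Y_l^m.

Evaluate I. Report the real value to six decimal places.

m-sum 0 ✓  L=14 even ✓  1≤3≤11 ✓
Π(2lᵢ+1) = 13×11×7 = 1001
triangle coeff Δ(6,5,3) = 1/675675
Σ_t [3,5]: t=3:−1/8640 t=4:+1/2304 t=5:−1/8640 = 7/34560
(3j)²=7/429 [(6 5 3; 0 0 0)], sign=-1
Σ_t [4,4]: t=4:+1/27648 = 1/27648
(3j)²=10/429 [(6 5 3; 2 1 -3)], sign=+1
⇒ 4πI² = 490/1287
I = (-1)√(490/1287/(4π)) = -0.17406195

-0.174062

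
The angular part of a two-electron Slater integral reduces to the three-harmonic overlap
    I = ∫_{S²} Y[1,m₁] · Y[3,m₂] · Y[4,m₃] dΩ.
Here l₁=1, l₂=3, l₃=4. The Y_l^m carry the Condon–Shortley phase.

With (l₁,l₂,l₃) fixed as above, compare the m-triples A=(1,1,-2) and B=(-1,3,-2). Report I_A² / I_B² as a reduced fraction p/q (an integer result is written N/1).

l's match ⇒ only the (l;m) 3-j factors differ between A and B.
A: triangle coeff Δ(1,3,4) = 1/252; Σ_t [0,0]: t=0:+1/96 = 1/96; (3j)²=5/84 [(1 3 4; 1 1 -2)], sign=+1
B: triangle coeff Δ(1,3,4) = 1/252; Σ_t [0,0]: t=0:+1/1440 = 1/1440; (3j)²=1/252 [(1 3 4; -1 3 -2)], sign=+1
I_A²/I_B² = (5/84)/(1/252) = 15/1

15/1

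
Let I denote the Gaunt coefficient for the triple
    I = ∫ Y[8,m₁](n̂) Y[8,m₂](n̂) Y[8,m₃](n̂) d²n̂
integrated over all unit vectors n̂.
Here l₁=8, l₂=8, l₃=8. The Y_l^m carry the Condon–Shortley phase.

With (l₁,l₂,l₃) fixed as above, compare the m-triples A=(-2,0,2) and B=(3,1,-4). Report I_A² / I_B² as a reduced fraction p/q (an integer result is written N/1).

l's match ⇒ only the (l;m) 3-j factors differ between A and B.
A: triangle coeff Δ(8,8,8) = 1/236637794250; Σ_t [2,8]: t=2:+1/83607552000 t=3:−1/2612736000 t=4:+1/477757440 t=5:−1/373248000 t=6:+1/1194393600 t=7:−1/18289152000 t=8:+1/2341011456000 = -407/2341011456000; (3j)²=1369/965770 [(8 8 8; -2 0 2)], sign=-1
B: triangle coeff Δ(8,8,8) = 1/236637794250; Σ_t [1,5]: t=1:−1/117050572800 t=2:+1/5225472000 t=3:−1/1492992000 t=4:+1/2090188800 t=5:−1/16721510400 = -1/14631321600; (3j)²=192/96577 [(8 8 8; 3 1 -4)], sign=-1
I_A²/I_B² = (1369/965770)/(192/96577) = 1369/1920

1369/1920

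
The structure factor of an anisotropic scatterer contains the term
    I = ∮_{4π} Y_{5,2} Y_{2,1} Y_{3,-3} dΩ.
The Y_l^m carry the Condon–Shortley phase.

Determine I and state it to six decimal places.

0.063396

Checks pass: Σm=0; 10 even; l₃=3∈[3,7].
(2·5+1)(2·2+1)(2·3+1) = 385
Δ: 4! 6! 0! / 11! → 1/2310
sum: t=2:+1/144 = 1/144
3j²(5 2 3; 0 0 0) = Δ·Π!·Σ² = 10/231  (sign -1)
sum: t=3:−1/4320 = -1/4320
3j²(5 2 3; 2 1 -3) = Δ·Π!·Σ² = 1/330  (sign -1)
combine: 4πI² = 385·10/231·1/330 = 5/99
take √, sign +1: I = 0.06339609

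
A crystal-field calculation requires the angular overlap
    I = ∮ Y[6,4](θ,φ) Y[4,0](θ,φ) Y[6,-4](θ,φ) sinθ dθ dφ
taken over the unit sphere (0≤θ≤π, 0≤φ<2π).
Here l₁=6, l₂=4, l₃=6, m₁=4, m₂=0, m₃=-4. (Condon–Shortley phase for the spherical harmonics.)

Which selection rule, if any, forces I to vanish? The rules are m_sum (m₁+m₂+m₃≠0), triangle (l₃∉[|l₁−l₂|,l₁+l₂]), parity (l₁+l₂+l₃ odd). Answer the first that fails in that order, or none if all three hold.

m₁+m₂+m₃ = 4 + 0 − 4 = 0  ✓
triangle: |6−4|=2 ≤ l₃=6 ≤ 6+4=10  ✓
parity: l₁+l₂+l₃ = 16 is even  ✓

none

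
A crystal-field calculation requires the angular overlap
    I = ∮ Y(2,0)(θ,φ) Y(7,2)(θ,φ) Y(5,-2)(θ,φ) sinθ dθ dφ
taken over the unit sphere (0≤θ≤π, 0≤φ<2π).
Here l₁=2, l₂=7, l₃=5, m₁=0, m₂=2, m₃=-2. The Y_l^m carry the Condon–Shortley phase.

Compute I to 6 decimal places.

m-sum 0 ✓  L=14 even ✓  5≤5≤9 ✓
Π(2lᵢ+1) = 5×15×11 = 825
triangle coeff Δ(2,7,5) = 1/15015
Σ_t [2,2]: t=2:+1/57600 = 1/57600
(3j)²=21/715 [(2 7 5; 0 0 0)], sign=-1
Σ_t [2,2]: t=2:+1/120960 = 1/120960
(3j)²=24/1001 [(2 7 5; 0 2 -2)], sign=-1
⇒ 4πI² = 1080/1859
I = (+1)√(1080/1859/(4π)) = 0.21501425

0.215014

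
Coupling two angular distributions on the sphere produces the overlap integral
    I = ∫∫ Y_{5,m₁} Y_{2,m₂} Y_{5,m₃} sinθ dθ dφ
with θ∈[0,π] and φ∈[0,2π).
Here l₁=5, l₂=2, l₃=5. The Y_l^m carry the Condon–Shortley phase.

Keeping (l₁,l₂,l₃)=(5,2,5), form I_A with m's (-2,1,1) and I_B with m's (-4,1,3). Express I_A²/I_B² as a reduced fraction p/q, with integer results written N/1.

2/7

Shared (l₁,l₂,l₃)=(5,2,5): N and (l;000)² cancel in I_A²/I_B².
A: Δ = 2!·8!·2!/13! = 1/38610; Racah Σ t=1..2: t=1:−1/2880 t=2:+1/1440 = 1/2880; ⇒ 3j(5 2 5; -2 1 1)² = 7/715, sgn +1
B: Δ = 2!·8!·2!/13! = 1/38610; Racah Σ t=1..2: t=1:−1/80640 t=2:+1/10080 = 1/11520; ⇒ 3j(5 2 5; -4 1 3)² = 49/1430, sgn +1
I_A²/I_B² = (7/715)/(49/1430) = 2/7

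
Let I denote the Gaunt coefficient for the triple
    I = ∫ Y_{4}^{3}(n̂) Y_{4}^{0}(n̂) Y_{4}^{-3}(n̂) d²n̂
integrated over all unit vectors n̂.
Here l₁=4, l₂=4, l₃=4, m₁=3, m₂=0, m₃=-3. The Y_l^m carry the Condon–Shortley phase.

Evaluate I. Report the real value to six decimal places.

0.159788

Rules hold: Σm=0, L=12 even, 0≤4≤8.
N = 9·9·9 = 729
Δ = 4!·4!·4!/13! = 1/450450
Racah Σ t=0..4: t=0:+1/13824 t=1:−1/216 t=2:+1/64 t=3:−1/216 t=4:+1/13824 = 5/768
⇒ 3j(4 4 4; 0 0 0)² = 18/1001, sgn +1
Racah Σ t=0..1: t=0:+1/3456 t=1:−1/864 = -1/1152
⇒ 3j(4 4 4; 3 0 -3)² = 7/286, sgn +1
4πI² = N·(3j₀)²·(3jₘ)² = 6561/20449
I = +1·√(0.320847/4π) = 0.15978796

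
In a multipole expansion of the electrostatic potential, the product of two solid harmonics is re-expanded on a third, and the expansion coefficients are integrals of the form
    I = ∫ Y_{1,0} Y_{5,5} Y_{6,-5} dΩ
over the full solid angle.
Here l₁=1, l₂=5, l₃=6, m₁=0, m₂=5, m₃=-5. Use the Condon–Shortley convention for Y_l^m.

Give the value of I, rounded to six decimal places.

m-sum 0 ✓  L=12 even ✓  4≤6≤6 ✓
Π(2lᵢ+1) = 3×11×13 = 429
triangle coeff Δ(1,5,6) = 1/858
Σ_t [0,0]: t=0:+1/14400 = 1/14400
(3j)²=6/143 [(1 5 6; 0 0 0)], sign=+1
Σ_t [0,0]: t=0:+1/3628800 = 1/3628800
(3j)²=1/78 [(1 5 6; 0 5 -5)], sign=-1
⇒ 4πI² = 3/13
I = (-1)√(3/13/(4π)) = -0.13551395

-0.135514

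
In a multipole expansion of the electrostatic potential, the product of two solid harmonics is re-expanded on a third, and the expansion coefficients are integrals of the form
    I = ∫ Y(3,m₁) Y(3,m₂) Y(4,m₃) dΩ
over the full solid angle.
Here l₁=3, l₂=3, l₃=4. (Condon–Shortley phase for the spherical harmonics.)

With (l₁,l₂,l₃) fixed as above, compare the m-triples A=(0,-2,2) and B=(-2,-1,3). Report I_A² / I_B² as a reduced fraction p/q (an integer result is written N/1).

Shared (l₁,l₂,l₃)=(3,3,4): N and (l;000)² cancel in I_A²/I_B².
A: Δ = 2!·4!·4!/11! = 1/34650; Racah Σ t=0..1: t=0:+1/72 t=1:−1/96 = 1/288; ⇒ 3j(3 3 4; 0 -2 2)² = 1/462, sgn +1
B: Δ = 2!·4!·4!/11! = 1/34650; Racah Σ t=1..2: t=1:−1/144 t=2:+1/288 = -1/288; ⇒ 3j(3 3 4; -2 -1 3)² = 1/99, sgn +1
I_A²/I_B² = (1/462)/(1/99) = 3/14

3/14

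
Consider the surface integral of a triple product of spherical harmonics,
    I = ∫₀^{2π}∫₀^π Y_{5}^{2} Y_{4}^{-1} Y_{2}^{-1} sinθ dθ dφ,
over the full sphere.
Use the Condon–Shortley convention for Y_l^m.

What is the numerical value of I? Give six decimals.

0.000000

l₁+l₂+l₃=11 is odd: 3j(l;000)=0 ⇒ I=0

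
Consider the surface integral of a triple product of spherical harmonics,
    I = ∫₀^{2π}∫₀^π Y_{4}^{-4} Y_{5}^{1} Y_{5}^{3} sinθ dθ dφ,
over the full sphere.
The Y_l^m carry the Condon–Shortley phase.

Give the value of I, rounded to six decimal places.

m-sum 0 ✓  L=14 even ✓  1≤5≤9 ✓
Π(2lᵢ+1) = 9×11×11 = 1089
triangle coeff Δ(4,5,5) = 1/3153150
Σ_t [0,4]: t=0:+1/69120 t=1:−1/1728 t=2:+1/576 t=3:−1/1728 t=4:+1/69120 = 7/11520
(3j)²=2/143 [(4 5 5; 0 0 0)], sign=-1
Σ_t [4,4]: t=4:+1/27648 = 1/27648
(3j)²=10/429 [(4 5 5; -4 1 3)], sign=+1
⇒ 4πI² = 60/169
I = (-1)√(60/169/(4π)) = -0.16808437

-0.168084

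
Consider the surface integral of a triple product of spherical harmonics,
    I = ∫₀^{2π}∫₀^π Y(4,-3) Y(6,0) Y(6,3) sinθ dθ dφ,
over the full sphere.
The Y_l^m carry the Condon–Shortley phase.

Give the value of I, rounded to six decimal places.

Checks pass: Σm=0; 16 even; l₃=6∈[2,10].
(2·4+1)(2·6+1)(2·6+1) = 1521
Δ: 4! 4! 8! / 17! → 1/15315300
sum: t=0:+1/829440 t=1:−1/25920 t=2:+1/9216 t=3:−1/25920 t=4:+1/829440 = 7/207360
3j²(4 6 6; 0 0 0) = Δ·Π!·Σ² = 28/2431  (sign +1)
sum: t=3:−1/103680 t=4:+1/207360 = -1/207360
3j²(4 6 6; -3 0 3) = Δ·Π!·Σ² = 21/2431  (sign +1)
combine: 4πI² = 1521·28/2431·21/2431 = 5292/34969
take √, sign +1: I = 0.10973960

0.109740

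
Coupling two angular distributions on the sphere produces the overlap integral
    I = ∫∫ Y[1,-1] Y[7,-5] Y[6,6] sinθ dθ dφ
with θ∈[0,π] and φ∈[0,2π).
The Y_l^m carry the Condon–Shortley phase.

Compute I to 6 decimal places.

m-sum 0 ✓  L=14 even ✓  6≤6≤8 ✓
Π(2lᵢ+1) = 3×15×13 = 585
triangle coeff Δ(1,7,6) = 1/1365
Σ_t [1,1]: t=1:−1/518400 = -1/518400
(3j)²=7/195 [(1 7 6; 0 0 0)], sign=-1
Σ_t [2,2]: t=2:+1/958003200 = 1/958003200
(3j)²=1/1365 [(1 7 6; -1 -5 6)], sign=+1
⇒ 4πI² = 1/65
I = (-1)√(1/65/(4π)) = -0.03498955

-0.034990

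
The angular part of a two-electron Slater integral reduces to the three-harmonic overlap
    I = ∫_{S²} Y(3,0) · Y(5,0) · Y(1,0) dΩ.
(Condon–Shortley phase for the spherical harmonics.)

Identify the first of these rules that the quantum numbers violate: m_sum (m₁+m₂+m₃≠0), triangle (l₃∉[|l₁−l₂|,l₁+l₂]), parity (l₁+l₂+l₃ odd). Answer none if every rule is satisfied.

Σmᵢ = 0  ✓
l₃∈[|l₁−l₂|,l₁+l₂]=[2,8], have l₃=1  ✗
Σlᵢ = 9 ⇒ odd

triangle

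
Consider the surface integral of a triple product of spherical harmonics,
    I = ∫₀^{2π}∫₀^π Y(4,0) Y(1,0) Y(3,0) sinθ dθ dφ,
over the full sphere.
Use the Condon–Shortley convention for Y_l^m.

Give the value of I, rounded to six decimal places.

Checks pass: Σm=0; 8 even; l₃=3∈[3,5].
(2·4+1)(2·1+1)(2·3+1) = 189
Δ: 2! 6! 0! / 9! → 1/252
sum: t=1:−1/36 = -1/36
3j²(4 1 3; 0 0 0) = Δ·Π!·Σ² = 4/63  (sign +1)
(m-triple is (0,0,0) — same symbol as above.)
combine: 4πI² = 189·4/63·4/63 = 16/21
take √, sign +1: I = 0.24623252

0.246233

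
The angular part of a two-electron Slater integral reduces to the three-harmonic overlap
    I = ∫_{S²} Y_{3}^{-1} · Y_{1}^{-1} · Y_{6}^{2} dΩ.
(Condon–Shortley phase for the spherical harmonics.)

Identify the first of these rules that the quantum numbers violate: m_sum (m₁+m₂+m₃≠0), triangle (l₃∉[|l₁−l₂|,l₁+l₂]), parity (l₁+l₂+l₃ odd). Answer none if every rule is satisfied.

triangle

Σmᵢ = 0  ✓
l₃∈[|l₁−l₂|,l₁+l₂]=[2,4], have l₃=6  ✗
Σlᵢ = 10 ⇒ even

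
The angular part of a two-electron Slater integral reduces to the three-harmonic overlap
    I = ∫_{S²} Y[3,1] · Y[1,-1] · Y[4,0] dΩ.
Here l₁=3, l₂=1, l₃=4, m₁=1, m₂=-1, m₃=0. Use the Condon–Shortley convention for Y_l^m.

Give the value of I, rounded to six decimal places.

Checks pass: Σm=0; 8 even; l₃=4∈[2,4].
(2·3+1)(2·1+1)(2·4+1) = 189
Δ: 0! 6! 2! / 9! → 1/252
sum: t=0:+1/36 = 1/36
3j²(3 1 4; 0 0 0) = Δ·Π!·Σ² = 4/63  (sign +1)
sum: t=0:+1/96 = 1/96
3j²(3 1 4; 1 -1 0) = Δ·Π!·Σ² = 1/42  (sign +1)
combine: 4πI² = 189·4/63·1/42 = 2/7
take √, sign +1: I = 0.15078601

0.150786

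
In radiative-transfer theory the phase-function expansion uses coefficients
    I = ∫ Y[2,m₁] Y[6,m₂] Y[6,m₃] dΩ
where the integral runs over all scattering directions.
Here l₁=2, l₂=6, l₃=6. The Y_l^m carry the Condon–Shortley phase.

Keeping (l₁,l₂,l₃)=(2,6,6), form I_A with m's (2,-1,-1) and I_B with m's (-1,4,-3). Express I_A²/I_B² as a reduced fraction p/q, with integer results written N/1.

6/5

Shared (l₁,l₂,l₃)=(2,6,6): N and (l;000)² cancel in I_A²/I_B².
A: Δ = 2!·2!·10!/15! = 1/90090; Racah Σ t=0..0: t=0:+1/57600 = 1/57600; ⇒ 3j(2 6 6; 2 -1 -1)² = 21/715, sgn -1
B: Δ = 2!·2!·10!/15! = 1/90090; Racah Σ t=1..2: t=1:−1/725760 t=2:+1/161280 = 1/207360; ⇒ 3j(2 6 6; -1 4 -3)² = 7/286, sgn -1
I_A²/I_B² = (21/715)/(7/286) = 6/5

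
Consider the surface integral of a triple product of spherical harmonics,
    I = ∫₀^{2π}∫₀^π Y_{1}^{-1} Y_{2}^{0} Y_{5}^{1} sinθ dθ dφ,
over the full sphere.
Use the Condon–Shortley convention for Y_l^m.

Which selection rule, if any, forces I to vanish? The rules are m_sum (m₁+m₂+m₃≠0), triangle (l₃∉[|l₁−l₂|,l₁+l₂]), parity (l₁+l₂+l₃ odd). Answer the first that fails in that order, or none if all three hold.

Σmᵢ = 0  ✓
l₃∈[|l₁−l₂|,l₁+l₂]=[1,3], have l₃=5  ✗
Σlᵢ = 8 ⇒ even

triangle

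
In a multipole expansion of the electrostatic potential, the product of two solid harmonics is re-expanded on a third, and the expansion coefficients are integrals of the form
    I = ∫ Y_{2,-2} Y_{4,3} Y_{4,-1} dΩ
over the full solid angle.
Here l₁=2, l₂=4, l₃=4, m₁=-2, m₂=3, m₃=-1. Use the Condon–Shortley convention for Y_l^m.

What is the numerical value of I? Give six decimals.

0.159270

Checks pass: Σm=0; 10 even; l₃=4∈[2,6].
(2·2+1)(2·4+1)(2·4+1) = 405
Δ: 2! 2! 6! / 11! → 1/13860
sum: t=0:+1/192 t=1:−1/36 t=2:+1/192 = -5/288
3j²(2 4 4; 0 0 0) = Δ·Π!·Σ² = 20/693  (sign -1)
sum: t=2:+1/480 = 1/480
3j²(2 4 4; -2 3 -1) = Δ·Π!·Σ² = 3/110  (sign -1)
combine: 4πI² = 405·20/693·3/110 = 270/847
take √, sign +1: I = 0.15927046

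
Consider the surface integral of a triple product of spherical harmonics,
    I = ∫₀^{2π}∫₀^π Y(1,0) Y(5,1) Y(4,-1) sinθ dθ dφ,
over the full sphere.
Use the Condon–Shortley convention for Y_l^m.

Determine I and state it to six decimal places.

m-sum 0 ✓  L=10 even ✓  4≤4≤6 ✓
Π(2lᵢ+1) = 3×11×9 = 297
triangle coeff Δ(1,5,4) = 1/495
Σ_t [1,1]: t=1:−1/576 = -1/576
(3j)²=5/99 [(1 5 4; 0 0 0)], sign=-1
Σ_t [1,1]: t=1:−1/720 = -1/720
(3j)²=8/165 [(1 5 4; 0 1 -1)], sign=+1
⇒ 4πI² = 8/11
I = (-1)√(8/11/(4π)) = -0.24057125

-0.240571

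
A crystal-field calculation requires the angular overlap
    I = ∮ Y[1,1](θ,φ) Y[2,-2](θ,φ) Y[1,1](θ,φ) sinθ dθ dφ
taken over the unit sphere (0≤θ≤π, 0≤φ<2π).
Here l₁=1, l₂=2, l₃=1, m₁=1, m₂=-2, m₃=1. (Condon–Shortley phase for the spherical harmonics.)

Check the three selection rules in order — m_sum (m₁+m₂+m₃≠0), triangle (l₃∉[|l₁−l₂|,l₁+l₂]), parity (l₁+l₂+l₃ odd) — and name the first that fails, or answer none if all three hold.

m₁+m₂+m₃ = 1 − 2 + 1 = 0  ✓
triangle: |1−2|=1 ≤ l₃=1 ≤ 1+2=3  ✓
parity: l₁+l₂+l₃ = 4 is even  ✓

none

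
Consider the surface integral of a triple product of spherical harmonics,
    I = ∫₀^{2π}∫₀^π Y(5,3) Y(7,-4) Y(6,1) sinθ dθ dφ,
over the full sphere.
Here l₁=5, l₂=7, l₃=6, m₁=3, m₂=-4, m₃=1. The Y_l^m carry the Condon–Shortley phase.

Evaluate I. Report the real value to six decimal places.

-0.099902

Rules hold: Σm=0, L=18 even, 2≤6≤12.
N = 11·15·13 = 2145
Δ = 6!·4!·8!/19! = 1/174594420
Racah Σ t=1..5: t=1:−1/4147200 t=2:+1/207360 t=3:−1/82944 t=4:+1/207360 t=5:−1/4147200 = -1/345600
⇒ 3j(5 7 6; 0 0 0)² = 420/46189, sgn -1
Racah Σ t=0..2: t=0:+1/2073600 t=1:−1/1036800 t=2:+1/5806080 = -1/3225600
⇒ 3j(5 7 6; 3 -4 1)² = 27/4199, sgn +1
4πI² = N·(3j₀)²·(3jₘ)² = 170100/1356277
I = -1·√(0.125417/4π) = -0.09990173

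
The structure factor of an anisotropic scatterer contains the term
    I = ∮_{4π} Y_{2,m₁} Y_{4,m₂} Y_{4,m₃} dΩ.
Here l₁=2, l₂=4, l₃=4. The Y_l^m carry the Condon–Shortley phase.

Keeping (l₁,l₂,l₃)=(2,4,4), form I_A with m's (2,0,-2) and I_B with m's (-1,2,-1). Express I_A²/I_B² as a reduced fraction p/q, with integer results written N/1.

Same 2,4,4: normalisation and zero-m 3j drop out of the ratio.
A: Δ: 2! 2! 6! / 11! → 1/13860; sum: t=0:+1/192 = 1/192; 3j²(2 4 4; 2 0 -2) = Δ·Π!·Σ² = 3/77  (sign +1)
B: Δ: 2! 2! 6! / 11! → 1/13860; sum: t=1:−1/240 t=2:+1/96 = 1/160; 3j²(2 4 4; -1 2 -1) = Δ·Π!·Σ² = 27/1540  (sign -1)
I_A²/I_B² = (3/77)/(27/1540) = 20/9

20/9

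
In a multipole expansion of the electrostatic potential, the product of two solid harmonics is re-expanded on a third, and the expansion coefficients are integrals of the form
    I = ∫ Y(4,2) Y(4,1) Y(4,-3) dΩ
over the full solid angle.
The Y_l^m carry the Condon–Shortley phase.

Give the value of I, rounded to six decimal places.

-0.063661

Rules hold: Σm=0, L=12 even, 0≤4≤8.
N = 9·9·9 = 729
Δ = 4!·4!·4!/13! = 1/450450
Racah Σ t=0..4: t=0:+1/13824 t=1:−1/216 t=2:+1/64 t=3:−1/216 t=4:+1/13824 = 5/768
⇒ 3j(4 4 4; 0 0 0)² = 18/1001, sgn +1
Racah Σ t=1..2: t=1:−1/864 t=2:+1/576 = 1/1728
⇒ 3j(4 4 4; 2 1 -3)² = 5/1287, sgn -1
4πI² = N·(3j₀)²·(3jₘ)² = 7290/143143
I = -1·√(0.0509281/4π) = -0.06366105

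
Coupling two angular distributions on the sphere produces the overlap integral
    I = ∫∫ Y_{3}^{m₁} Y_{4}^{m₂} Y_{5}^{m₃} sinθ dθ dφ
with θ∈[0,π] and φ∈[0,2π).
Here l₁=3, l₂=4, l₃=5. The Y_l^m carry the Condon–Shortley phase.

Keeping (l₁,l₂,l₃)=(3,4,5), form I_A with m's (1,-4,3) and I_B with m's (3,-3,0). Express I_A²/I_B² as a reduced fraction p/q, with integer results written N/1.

224/75

l's match ⇒ only the (l;m) 3-j factors differ between A and B.
A: triangle coeff Δ(3,4,5) = 1/180180; Σ_t [0,0]: t=0:+1/5760 = 1/5760; (3j)²=56/2145 [(3 4 5; 1 -4 3)], sign=+1
B: triangle coeff Δ(3,4,5) = 1/180180; Σ_t [0,0]: t=0:+1/5760 = 1/5760; (3j)²=5/572 [(3 4 5; 3 -3 0)], sign=-1
I_A²/I_B² = (56/2145)/(5/572) = 224/75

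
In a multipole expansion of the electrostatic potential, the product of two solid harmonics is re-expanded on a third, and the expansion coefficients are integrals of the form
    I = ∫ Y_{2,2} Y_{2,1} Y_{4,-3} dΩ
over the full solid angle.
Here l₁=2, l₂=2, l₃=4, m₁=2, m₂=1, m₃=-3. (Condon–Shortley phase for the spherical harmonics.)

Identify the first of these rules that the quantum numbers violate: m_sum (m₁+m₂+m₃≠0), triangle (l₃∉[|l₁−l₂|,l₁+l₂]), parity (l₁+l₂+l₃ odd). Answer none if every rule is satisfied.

azimuthal sum: 2 + 1 − 3 = 0  ✓
0 ≤ 4 ≤ 4 (triangle on l)  ✓
L = 2 + 2 + 4 = 8 (even)  ✓

none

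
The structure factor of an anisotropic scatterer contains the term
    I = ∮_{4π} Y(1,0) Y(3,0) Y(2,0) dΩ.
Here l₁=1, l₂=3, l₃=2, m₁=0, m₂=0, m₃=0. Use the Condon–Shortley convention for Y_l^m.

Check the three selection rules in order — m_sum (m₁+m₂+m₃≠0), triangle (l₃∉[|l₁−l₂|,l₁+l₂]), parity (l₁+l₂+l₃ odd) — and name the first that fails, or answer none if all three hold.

m₁+m₂+m₃ = 0 + 0 + 0 = 0  ✓
triangle: |1−3|=2 ≤ l₃=2 ≤ 1+3=4  ✓
parity: l₁+l₂+l₃ = 6 is even  ✓

none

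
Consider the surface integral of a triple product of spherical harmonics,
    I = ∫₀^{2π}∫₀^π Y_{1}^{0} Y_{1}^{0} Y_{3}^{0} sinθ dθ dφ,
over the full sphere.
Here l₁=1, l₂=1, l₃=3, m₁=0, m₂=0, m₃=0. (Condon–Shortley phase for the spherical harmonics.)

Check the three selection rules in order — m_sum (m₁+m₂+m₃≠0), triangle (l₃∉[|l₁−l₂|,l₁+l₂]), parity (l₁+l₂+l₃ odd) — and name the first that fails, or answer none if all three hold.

triangle

m₁+m₂+m₃ = 0 + 0 + 0 = 0  ✓
triangle: |1−1|=0 ≤ l₃=3 ≤ 1+1=2  ✗
parity: l₁+l₂+l₃ = 5 is odd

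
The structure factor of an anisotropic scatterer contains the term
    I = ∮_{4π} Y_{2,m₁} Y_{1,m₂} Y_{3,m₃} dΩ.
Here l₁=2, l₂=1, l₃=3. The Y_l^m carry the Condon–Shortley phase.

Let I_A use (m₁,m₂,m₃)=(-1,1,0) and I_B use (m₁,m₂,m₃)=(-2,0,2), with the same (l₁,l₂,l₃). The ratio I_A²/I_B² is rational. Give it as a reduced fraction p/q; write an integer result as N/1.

Shared (l₁,l₂,l₃)=(2,1,3): N and (l;000)² cancel in I_A²/I_B².
A: Δ = 0!·4!·2!/7! = 1/105; Racah Σ t=0..0: t=0:+1/12 = 1/12; ⇒ 3j(2 1 3; -1 1 0)² = 1/35, sgn -1
B: Δ = 0!·4!·2!/7! = 1/105; Racah Σ t=0..0: t=0:+1/24 = 1/24; ⇒ 3j(2 1 3; -2 0 2)² = 1/21, sgn -1
I_A²/I_B² = (1/35)/(1/21) = 3/5

3/5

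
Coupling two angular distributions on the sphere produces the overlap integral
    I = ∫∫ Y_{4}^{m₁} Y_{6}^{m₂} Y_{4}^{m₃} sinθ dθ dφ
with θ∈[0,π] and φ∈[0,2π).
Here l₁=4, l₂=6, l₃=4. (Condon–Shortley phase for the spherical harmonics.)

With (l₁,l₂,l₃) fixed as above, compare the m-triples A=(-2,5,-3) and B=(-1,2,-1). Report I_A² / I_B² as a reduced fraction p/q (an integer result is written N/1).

33/70

l's match ⇒ only the (l;m) 3-j factors differ between A and B.
A: triangle coeff Δ(4,6,4) = 1/1261260; Σ_t [5,6]: t=5:−1/86400 t=6:+1/172800 = -1/172800; (3j)²=1/130 [(4 6 4; -2 5 -3)], sign=+1
B: triangle coeff Δ(4,6,4) = 1/1261260; Σ_t [3,5]: t=3:−1/8640 t=4:+1/2304 t=5:−1/8640 = 7/34560; (3j)²=7/429 [(4 6 4; -1 2 -1)], sign=-1
I_A²/I_B² = (1/130)/(7/429) = 33/70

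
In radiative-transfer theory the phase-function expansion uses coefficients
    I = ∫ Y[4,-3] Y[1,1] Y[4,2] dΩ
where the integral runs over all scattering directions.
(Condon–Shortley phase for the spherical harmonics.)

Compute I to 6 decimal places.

0.000000

L=9 odd ⇒ parity kills the (l;000) factor ⇒ I = 0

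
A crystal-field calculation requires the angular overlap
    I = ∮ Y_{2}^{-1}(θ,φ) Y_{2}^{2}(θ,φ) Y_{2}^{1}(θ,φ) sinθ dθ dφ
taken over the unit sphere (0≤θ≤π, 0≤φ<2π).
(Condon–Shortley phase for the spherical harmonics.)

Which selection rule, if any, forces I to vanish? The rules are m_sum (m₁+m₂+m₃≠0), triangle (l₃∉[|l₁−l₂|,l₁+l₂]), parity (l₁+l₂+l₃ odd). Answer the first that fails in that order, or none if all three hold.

azimuthal sum: -1 + 2 + 1 = 2  ✗
0 ≤ 2 ≤ 4 (triangle on l)
L = 2 + 2 + 2 = 6 (even)

m_sum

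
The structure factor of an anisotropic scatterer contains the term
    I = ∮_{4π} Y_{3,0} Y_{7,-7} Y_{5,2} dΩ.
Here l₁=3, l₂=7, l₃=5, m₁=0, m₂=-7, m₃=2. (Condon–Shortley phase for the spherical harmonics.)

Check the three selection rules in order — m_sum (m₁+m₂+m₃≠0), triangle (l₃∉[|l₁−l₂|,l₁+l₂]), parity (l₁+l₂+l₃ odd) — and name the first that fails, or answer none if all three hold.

azimuthal sum: 0 − 7 + 2 = -5  ✗
4 ≤ 5 ≤ 10 (triangle on l)
L = 3 + 7 + 5 = 15 (odd)

m_sum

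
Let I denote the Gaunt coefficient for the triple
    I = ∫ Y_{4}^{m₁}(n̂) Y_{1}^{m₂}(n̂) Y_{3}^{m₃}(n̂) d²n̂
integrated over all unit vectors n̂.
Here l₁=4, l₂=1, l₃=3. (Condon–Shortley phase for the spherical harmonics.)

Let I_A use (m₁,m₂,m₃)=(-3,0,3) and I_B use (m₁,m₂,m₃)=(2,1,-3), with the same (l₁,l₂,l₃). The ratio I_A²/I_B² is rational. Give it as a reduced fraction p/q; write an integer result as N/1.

l's match ⇒ only the (l;m) 3-j factors differ between A and B.
A: triangle coeff Δ(4,1,3) = 1/252; Σ_t [1,1]: t=1:−1/720 = -1/720; (3j)²=1/36 [(4 1 3; -3 0 3)], sign=-1
B: triangle coeff Δ(4,1,3) = 1/252; Σ_t [2,2]: t=2:+1/1440 = 1/1440; (3j)²=1/252 [(4 1 3; 2 1 -3)], sign=+1
I_A²/I_B² = (1/36)/(1/252) = 7/1

7/1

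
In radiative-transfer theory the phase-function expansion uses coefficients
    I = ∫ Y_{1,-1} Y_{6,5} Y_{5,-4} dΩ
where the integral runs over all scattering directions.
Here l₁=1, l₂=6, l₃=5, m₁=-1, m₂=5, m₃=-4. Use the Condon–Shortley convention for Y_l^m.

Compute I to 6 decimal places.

-0.303018

Checks pass: Σm=0; 12 even; l₃=5∈[5,7].
(2·1+1)(2·6+1)(2·5+1) = 429
Δ: 2! 0! 10! / 13! → 1/858
sum: t=1:−1/14400 = -1/14400
3j²(1 6 5; 0 0 0) = Δ·Π!·Σ² = 6/143  (sign +1)
sum: t=2:+1/725760 = 1/725760
3j²(1 6 5; -1 5 -4) = Δ·Π!·Σ² = 5/78  (sign -1)
combine: 4πI² = 429·6/143·5/78 = 15/13
take √, sign -1: I = -0.30301841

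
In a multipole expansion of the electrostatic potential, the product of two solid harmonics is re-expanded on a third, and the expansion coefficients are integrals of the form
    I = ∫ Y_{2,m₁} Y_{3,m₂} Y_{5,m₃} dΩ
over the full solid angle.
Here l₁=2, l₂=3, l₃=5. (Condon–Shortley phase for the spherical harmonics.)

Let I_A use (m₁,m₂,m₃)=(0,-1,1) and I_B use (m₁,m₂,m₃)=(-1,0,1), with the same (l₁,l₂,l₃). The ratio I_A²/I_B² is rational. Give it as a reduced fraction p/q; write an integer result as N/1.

9/8

Shared (l₁,l₂,l₃)=(2,3,5): N and (l;000)² cancel in I_A²/I_B².
A: Δ = 0!·4!·6!/11! = 1/2310; Racah Σ t=0..0: t=0:+1/192 = 1/192; ⇒ 3j(2 3 5; 0 -1 1)² = 3/77, sgn +1
B: Δ = 0!·4!·6!/11! = 1/2310; Racah Σ t=0..0: t=0:+1/216 = 1/216; ⇒ 3j(2 3 5; -1 0 1)² = 8/231, sgn +1
I_A²/I_B² = (3/77)/(8/231) = 9/8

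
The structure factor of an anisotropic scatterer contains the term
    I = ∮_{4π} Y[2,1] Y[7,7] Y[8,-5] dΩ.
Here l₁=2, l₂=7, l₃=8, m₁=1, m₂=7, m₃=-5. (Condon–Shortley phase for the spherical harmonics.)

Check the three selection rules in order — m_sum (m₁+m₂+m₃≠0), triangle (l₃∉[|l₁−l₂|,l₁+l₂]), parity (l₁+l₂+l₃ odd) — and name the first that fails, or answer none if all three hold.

m₁+m₂+m₃ = 1 + 7 − 5 = 3  ✗
triangle: |2−7|=5 ≤ l₃=8 ≤ 2+7=9
parity: l₁+l₂+l₃ = 17 is odd

m_sum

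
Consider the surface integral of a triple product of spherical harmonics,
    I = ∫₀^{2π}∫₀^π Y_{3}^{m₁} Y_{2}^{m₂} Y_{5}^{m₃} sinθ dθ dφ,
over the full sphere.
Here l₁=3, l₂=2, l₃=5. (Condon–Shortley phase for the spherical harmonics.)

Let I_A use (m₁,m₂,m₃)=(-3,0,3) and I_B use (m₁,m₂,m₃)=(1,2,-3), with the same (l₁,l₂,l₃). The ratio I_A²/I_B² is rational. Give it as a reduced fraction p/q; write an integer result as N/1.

2/5

l's match ⇒ only the (l;m) 3-j factors differ between A and B.
A: triangle coeff Δ(3,2,5) = 1/2310; Σ_t [0,0]: t=0:+1/2880 = 1/2880; (3j)²=2/165 [(3 2 5; -3 0 3)], sign=+1
B: triangle coeff Δ(3,2,5) = 1/2310; Σ_t [0,0]: t=0:+1/1152 = 1/1152; (3j)²=1/33 [(3 2 5; 1 2 -3)], sign=+1
I_A²/I_B² = (2/165)/(1/33) = 2/5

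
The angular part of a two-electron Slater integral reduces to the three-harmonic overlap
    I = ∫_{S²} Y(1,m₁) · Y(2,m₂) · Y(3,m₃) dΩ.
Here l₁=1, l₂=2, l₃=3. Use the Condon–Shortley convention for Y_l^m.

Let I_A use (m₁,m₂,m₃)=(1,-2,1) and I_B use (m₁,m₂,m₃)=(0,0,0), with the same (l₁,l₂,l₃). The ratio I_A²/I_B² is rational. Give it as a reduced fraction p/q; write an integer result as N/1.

Shared (l₁,l₂,l₃)=(1,2,3): N and (l;000)² cancel in I_A²/I_B².
A: Δ = 0!·2!·4!/7! = 1/105; Racah Σ t=0..0: t=0:+1/48 = 1/48; ⇒ 3j(1 2 3; 1 -2 1)² = 1/105, sgn +1
B: Δ = 0!·2!·4!/7! = 1/105; Racah Σ t=0..0: t=0:+1/4 = 1/4; ⇒ 3j(1 2 3; 0 0 0)² = 3/35, sgn -1
I_A²/I_B² = (1/105)/(3/35) = 1/9

1/9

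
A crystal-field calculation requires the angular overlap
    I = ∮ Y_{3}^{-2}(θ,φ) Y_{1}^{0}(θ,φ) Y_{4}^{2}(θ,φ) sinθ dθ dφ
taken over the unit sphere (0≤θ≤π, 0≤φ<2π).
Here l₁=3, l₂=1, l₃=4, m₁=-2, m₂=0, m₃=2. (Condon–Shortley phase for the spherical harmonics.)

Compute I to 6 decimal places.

Rules hold: Σm=0, L=8 even, 2≤4≤4.
N = 7·3·9 = 189
Δ = 0!·6!·2!/9! = 1/252
Racah Σ t=0..0: t=0:+1/36 = 1/36
⇒ 3j(3 1 4; 0 0 0)² = 4/63, sgn +1
Racah Σ t=0..0: t=0:+1/120 = 1/120
⇒ 3j(3 1 4; -2 0 2)² = 1/21, sgn +1
4πI² = N·(3j₀)²·(3jₘ)² = 4/7
I = +1·√(0.571429/4π) = 0.21324362

0.213244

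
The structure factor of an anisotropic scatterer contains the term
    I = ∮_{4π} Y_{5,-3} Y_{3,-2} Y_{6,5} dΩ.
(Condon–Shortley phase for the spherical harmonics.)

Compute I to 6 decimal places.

-0.169016

Rules hold: Σm=0, L=14 even, 2≤6≤8.
N = 11·7·13 = 1001
Δ = 2!·8!·4!/15! = 1/675675
Racah Σ t=0..2: t=0:+1/8640 t=1:−1/2304 t=2:+1/8640 = -7/34560
⇒ 3j(5 3 6; 0 0 0)² = 7/429, sgn -1
Racah Σ t=0..1: t=0:+1/483840 t=1:−1/120960 = -1/161280
⇒ 3j(5 3 6; -3 -2 5)² = 2/91, sgn +1
4πI² = N·(3j₀)²·(3jₘ)² = 14/39
I = -1·√(0.358974/4π) = -0.16901560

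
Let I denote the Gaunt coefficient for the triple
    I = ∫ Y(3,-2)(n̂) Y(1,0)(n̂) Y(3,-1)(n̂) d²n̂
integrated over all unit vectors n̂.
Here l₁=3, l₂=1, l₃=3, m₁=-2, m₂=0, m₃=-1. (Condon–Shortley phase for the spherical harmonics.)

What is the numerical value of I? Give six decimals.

0.000000

m-sum = -2 + 0 − 1 = -3 ≠ 0 ⇒ I = 0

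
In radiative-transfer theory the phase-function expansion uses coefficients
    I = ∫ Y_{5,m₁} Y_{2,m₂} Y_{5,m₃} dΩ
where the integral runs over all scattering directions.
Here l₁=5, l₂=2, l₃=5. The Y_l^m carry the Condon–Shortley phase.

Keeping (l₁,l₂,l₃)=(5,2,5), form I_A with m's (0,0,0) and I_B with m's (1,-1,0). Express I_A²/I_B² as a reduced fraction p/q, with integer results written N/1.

Same 5,2,5: normalisation and zero-m 3j drop out of the ratio.
A: Δ: 2! 8! 2! / 13! → 1/38610; sum: t=0:+1/2880 t=1:−1/576 t=2:+1/2880 = -1/960; 3j²(5 2 5; 0 0 0) = Δ·Π!·Σ² = 10/429  (sign +1)
B: Δ: 2! 8! 2! / 13! → 1/38610; sum: t=0:+1/1152 t=1:−1/1440 = 1/5760; 3j²(5 2 5; 1 -1 0) = Δ·Π!·Σ² = 1/858  (sign -1)
I_A²/I_B² = (10/429)/(1/858) = 20/1

20/1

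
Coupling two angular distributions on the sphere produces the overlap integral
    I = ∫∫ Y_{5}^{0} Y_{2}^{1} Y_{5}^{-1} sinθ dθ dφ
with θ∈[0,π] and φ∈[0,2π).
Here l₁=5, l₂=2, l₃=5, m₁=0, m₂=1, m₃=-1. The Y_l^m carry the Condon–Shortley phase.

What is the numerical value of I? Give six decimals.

m-sum 0 ✓  L=12 even ✓  3≤5≤7 ✓
Π(2lᵢ+1) = 11×5×11 = 605
triangle coeff Δ(5,2,5) = 1/38610
Σ_t [0,2]: t=0:+1/2880 t=1:−1/576 t=2:+1/2880 = -1/960
(3j)²=10/429 [(5 2 5; 0 0 0)], sign=+1
Σ_t [1,2]: t=1:−1/1152 t=2:+1/1440 = -1/5760
(3j)²=1/858 [(5 2 5; 0 1 -1)], sign=-1
⇒ 4πI² = 25/1521
I = (-1)√(25/1521/(4π)) = -0.03616600

-0.036166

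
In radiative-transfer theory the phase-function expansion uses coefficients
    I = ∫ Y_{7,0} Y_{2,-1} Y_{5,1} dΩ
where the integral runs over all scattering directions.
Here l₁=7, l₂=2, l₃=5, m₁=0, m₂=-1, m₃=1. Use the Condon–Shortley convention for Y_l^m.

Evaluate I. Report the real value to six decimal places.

0.177378

m-sum 0 ✓  L=14 even ✓  5≤5≤9 ✓
Π(2lᵢ+1) = 15×5×11 = 825
triangle coeff Δ(7,2,5) = 1/15015
Σ_t [2,2]: t=2:+1/57600 = 1/57600
(3j)²=21/715 [(7 2 5; 0 0 0)], sign=-1
Σ_t [1,1]: t=1:−1/103680 = -1/103680
(3j)²=7/429 [(7 2 5; 0 -1 1)], sign=-1
⇒ 4πI² = 735/1859
I = (+1)√(735/1859/(4π)) = 0.17737771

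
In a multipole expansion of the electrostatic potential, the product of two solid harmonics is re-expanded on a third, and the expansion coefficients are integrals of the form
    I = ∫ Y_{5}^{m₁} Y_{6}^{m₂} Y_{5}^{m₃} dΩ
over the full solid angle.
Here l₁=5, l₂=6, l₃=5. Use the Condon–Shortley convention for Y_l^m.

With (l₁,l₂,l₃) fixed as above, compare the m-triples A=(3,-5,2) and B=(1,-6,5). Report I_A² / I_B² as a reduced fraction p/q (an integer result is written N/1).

Same 5,6,5: normalisation and zero-m 3j drop out of the ratio.
A: Δ: 6! 4! 6! / 17! → 1/28588560; sum: t=0:+1/345600 t=1:−1/518400 = 1/1036800; 3j²(5 6 5; 3 -5 2) = Δ·Π!·Σ² = 7/2210  (sign -1)
B: Δ: 6! 4! 6! / 17! → 1/28588560; sum: t=0:+1/12441600 = 1/12441600; 3j²(5 6 5; 1 -6 5) = Δ·Π!·Σ² = 3/442  (sign +1)
I_A²/I_B² = (7/2210)/(3/442) = 7/15

7/15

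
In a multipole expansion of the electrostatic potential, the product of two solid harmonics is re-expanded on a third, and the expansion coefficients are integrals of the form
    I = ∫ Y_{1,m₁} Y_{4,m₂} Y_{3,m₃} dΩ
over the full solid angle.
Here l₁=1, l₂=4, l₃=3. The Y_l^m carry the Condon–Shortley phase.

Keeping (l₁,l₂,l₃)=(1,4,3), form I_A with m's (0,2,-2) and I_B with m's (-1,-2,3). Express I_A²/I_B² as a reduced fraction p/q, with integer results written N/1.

12/1

Same 1,4,3: normalisation and zero-m 3j drop out of the ratio.
A: Δ: 2! 0! 6! / 9! → 1/252; sum: t=1:−1/120 = -1/120; 3j²(1 4 3; 0 2 -2) = Δ·Π!·Σ² = 1/21  (sign +1)
B: Δ: 2! 0! 6! / 9! → 1/252; sum: t=2:+1/1440 = 1/1440; 3j²(1 4 3; -1 -2 3) = Δ·Π!·Σ² = 1/252  (sign +1)
I_A²/I_B² = (1/21)/(1/252) = 12/1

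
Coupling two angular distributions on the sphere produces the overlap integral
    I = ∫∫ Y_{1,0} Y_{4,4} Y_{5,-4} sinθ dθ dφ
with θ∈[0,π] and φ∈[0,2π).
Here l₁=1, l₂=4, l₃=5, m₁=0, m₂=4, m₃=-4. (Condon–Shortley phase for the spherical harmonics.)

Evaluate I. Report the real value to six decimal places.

0.147319

Checks pass: Σm=0; 10 even; l₃=5∈[3,5].
(2·1+1)(2·4+1)(2·5+1) = 297
Δ: 0! 2! 8! / 11! → 1/495
sum: t=0:+1/576 = 1/576
3j²(1 4 5; 0 0 0) = Δ·Π!·Σ² = 5/99  (sign -1)
sum: t=0:+1/40320 = 1/40320
3j²(1 4 5; 0 4 -4) = Δ·Π!·Σ² = 1/55  (sign -1)
combine: 4πI² = 297·5/99·1/55 = 3/11
take √, sign +1: I = 0.14731920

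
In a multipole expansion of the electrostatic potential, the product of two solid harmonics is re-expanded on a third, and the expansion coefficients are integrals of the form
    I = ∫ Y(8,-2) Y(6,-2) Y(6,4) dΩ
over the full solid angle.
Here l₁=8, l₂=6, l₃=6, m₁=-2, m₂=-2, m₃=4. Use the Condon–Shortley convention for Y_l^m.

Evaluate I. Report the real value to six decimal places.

0.042431

m-sum 0 ✓  L=20 even ✓  2≤6≤14 ✓
Π(2lᵢ+1) = 17×13×13 = 2873
triangle coeff Δ(8,6,6) = 1/1309458150
Σ_t [2,6]: t=2:+1/49766400 t=3:−1/3110400 t=4:+1/1327104 t=5:−1/3110400 t=6:+1/49766400 = 1/6635520
(3j)²=350/46189 [(8 6 6; 0 0 0)], sign=+1
Σ_t [2,4]: t=2:+1/232243200 t=3:−1/21772800 t=4:+1/19906560 = 1/116121600
(3j)²=48/46189 [(8 6 6; -2 -2 4)], sign=+1
⇒ 4πI² = 16800/742577
I = (+1)√(16800/742577/(4π)) = 0.04243058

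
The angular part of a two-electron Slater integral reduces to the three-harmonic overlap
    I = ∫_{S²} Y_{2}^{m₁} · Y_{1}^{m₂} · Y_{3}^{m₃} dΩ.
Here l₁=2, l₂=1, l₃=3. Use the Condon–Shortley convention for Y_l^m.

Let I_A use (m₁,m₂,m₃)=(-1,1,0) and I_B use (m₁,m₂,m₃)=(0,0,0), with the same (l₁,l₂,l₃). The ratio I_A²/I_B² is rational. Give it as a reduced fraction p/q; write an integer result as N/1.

Shared (l₁,l₂,l₃)=(2,1,3): N and (l;000)² cancel in I_A²/I_B².
A: Δ = 0!·4!·2!/7! = 1/105; Racah Σ t=0..0: t=0:+1/12 = 1/12; ⇒ 3j(2 1 3; -1 1 0)² = 1/35, sgn -1
B: Δ = 0!·4!·2!/7! = 1/105; Racah Σ t=0..0: t=0:+1/4 = 1/4; ⇒ 3j(2 1 3; 0 0 0)² = 3/35, sgn -1
I_A²/I_B² = (1/35)/(3/35) = 1/3

1/3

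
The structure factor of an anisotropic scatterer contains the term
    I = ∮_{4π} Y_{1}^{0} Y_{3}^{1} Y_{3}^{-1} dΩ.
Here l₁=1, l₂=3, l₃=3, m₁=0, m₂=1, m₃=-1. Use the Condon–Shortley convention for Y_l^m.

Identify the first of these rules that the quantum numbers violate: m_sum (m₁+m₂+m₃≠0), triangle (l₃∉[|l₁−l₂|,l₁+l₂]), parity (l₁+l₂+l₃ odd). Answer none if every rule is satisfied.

m₁+m₂+m₃ = 0 + 1 − 1 = 0  ✓
triangle: |1−3|=2 ≤ l₃=3 ≤ 1+3=4  ✓
parity: l₁+l₂+l₃ = 7 is odd  ✗

parity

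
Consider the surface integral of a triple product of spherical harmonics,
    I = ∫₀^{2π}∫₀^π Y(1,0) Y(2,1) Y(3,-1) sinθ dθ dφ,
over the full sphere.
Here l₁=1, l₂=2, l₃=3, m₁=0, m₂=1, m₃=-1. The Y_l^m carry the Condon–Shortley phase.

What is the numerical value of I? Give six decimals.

Checks pass: Σm=0; 6 even; l₃=3∈[1,3].
(2·1+1)(2·2+1)(2·3+1) = 105
Δ: 0! 2! 4! / 7! → 1/105
sum: t=0:+1/4 = 1/4
3j²(1 2 3; 0 0 0) = Δ·Π!·Σ² = 3/35  (sign -1)
sum: t=0:+1/6 = 1/6
3j²(1 2 3; 0 1 -1) = Δ·Π!·Σ² = 8/105  (sign +1)
combine: 4πI² = 105·3/35·8/105 = 24/35
take √, sign -1: I = -0.23359668

-0.233597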